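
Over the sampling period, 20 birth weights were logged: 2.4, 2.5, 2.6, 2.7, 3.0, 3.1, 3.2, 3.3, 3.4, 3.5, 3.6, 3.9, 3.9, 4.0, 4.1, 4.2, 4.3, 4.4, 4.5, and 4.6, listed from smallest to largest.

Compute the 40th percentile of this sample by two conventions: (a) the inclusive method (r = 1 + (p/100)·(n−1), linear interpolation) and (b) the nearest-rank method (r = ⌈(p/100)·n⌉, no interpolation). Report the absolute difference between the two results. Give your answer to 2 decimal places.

n = 20.
(a) r = 8.6; between ranks 8 (3.3) and 9 (3.4): 3.36.
(b) the nearest-rank method: rank 8 → 3.3.
|3.36 − 3.3| = 0.06.

0.06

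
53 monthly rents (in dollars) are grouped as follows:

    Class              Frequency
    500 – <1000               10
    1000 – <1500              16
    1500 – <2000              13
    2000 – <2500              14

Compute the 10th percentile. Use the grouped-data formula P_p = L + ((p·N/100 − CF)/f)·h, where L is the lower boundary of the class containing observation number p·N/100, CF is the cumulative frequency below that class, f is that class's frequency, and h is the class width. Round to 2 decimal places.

765.00

N = 53; target position k = 10/100 · 53 = 5.3.
Cumulative frequencies: 10, 26, 39, 53.
Observation 5.3 falls in the class 500 – <1000.
L = 500, CF = 0, f = 10, h = 500.
P10 = 500 + ((5.3 − 0)/10)·500 = 500 + 265 = 765.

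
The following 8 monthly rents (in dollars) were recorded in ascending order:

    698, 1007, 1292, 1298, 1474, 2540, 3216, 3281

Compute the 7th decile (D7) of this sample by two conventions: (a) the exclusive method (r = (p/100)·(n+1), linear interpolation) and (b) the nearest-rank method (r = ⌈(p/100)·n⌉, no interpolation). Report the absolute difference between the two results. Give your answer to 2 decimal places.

n = 8.
(a) r = 6.3; between ranks 6 (2540) and 7 (3216): 2742.8.
(b) the nearest-rank method: rank 6 → 2540.
|2742.8 − 2540| = 202.8.

202.80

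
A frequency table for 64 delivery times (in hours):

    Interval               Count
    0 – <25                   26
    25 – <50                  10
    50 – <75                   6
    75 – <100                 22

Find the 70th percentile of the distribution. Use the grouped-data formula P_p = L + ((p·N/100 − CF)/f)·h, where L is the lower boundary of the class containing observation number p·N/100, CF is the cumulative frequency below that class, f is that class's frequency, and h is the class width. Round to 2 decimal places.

78.18

N = 64; target position k = 70/100 · 64 = 44.8.
Cumulative frequencies: 26, 36, 42, 64.
Observation 44.8 falls in the class 75 – <100.
L = 75, CF = 42, f = 22, h = 25.
P70 = 75 + ((44.8 − 42)/22)·25 = 75 + 3.18182 = 78.1818.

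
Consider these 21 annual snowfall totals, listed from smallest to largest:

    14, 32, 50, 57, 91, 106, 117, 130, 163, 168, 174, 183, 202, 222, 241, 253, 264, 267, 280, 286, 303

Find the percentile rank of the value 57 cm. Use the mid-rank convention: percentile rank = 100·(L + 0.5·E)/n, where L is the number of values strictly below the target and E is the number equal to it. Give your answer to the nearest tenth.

Count below 57: L = 3; count equal: E = 1; n = 21.
Percentile rank = 100·(3 + 0.5·1)/21 = 100·3.5/21 = 16.67.

16.7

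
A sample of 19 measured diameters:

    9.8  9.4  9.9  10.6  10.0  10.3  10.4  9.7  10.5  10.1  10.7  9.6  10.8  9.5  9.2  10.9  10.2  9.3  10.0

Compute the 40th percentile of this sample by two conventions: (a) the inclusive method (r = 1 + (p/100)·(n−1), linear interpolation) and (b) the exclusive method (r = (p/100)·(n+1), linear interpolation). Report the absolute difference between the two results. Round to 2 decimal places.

0.02

Sorted: 9.2, 9.3, 9.4, 9.5, 9.6, 9.7, 9.8, 9.9, 10.0, 10.0, 10.1, 10.2, 10.3, 10.4, 10.5, 10.6, 10.7, 10.8, 10.9.
n = 19.
(a) r = 8.2; between ranks 8 (9.9) and 9 (10.0): 9.92.
(b) r = 8 → value at rank 8 = 9.9.
|9.92 − 9.9| = 0.02.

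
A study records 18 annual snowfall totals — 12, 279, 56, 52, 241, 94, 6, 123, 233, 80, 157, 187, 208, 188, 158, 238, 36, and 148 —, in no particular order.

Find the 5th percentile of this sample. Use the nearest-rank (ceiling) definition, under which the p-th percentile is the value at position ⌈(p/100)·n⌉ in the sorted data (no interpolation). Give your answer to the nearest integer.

6

Sorted: 6, 12, 36, 52, 56, 80, 94, 123, 148, 157, 158, 187, 188, 208, 233, 238, 241, 279.
n = 18.
Position = ⌈5/100 · 18⌉ = ⌈0.9⌉ = 1.
The value at rank 1 is 6.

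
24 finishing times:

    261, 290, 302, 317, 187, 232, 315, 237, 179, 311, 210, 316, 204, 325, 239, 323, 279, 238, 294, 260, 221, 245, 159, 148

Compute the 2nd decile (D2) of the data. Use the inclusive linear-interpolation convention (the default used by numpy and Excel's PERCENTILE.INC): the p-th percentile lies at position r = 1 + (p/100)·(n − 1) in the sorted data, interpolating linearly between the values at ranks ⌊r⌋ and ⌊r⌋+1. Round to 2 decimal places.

207.60

Sorted: 148, 159, 179, 187, 204, 210, 221, 232, 237, 238, 239, 245, 260, 261, 279, 290, 294, 302, 311, 315, 316, 317, 323, 325.
n = 24.
r = 1 + (20/100)·(24 − 1) = 1 + 4.6 = 5.6.
Rank 5 is 204 and rank 6 is 210.
Interpolate: 204 + 0.6·(210 − 204) = 204 + 0.6·6 = 207.6.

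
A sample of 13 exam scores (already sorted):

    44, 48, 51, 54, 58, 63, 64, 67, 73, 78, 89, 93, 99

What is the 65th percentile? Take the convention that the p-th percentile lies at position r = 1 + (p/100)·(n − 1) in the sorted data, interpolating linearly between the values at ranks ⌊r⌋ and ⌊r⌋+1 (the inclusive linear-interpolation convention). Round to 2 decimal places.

n = 13.
r = 1 + (65/100)·(13 − 1) = 1 + 7.8 = 8.8.
Rank 8 is 67 and rank 9 is 73.
Interpolate: 67 + 0.8·(73 − 67) = 67 + 0.8·6 = 71.8.

71.80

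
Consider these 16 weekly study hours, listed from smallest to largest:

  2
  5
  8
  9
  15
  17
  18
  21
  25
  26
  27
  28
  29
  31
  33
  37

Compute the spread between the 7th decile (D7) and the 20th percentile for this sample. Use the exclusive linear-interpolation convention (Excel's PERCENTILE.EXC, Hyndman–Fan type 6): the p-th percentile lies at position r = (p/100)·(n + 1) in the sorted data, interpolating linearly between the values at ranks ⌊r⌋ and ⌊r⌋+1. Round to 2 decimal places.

19.50

n = 16.
P20: r = 3.4; ranks 3–4 are 8, 9; interpolating gives 8.4.
P70: r = 11.9; ranks 11–12 are 27, 28; interpolating gives 27.9.
Difference: 27.9 − 8.4 = 19.5.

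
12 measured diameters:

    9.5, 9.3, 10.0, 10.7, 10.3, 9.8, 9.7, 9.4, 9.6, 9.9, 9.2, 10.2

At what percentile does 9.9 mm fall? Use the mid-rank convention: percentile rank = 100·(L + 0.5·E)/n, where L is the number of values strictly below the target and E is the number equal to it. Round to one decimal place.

Sorted: 9.2, 9.3, 9.4, 9.5, 9.6, 9.7, 9.8, 9.9, 10.0, 10.2, 10.3, 10.7.
Count below 9.9: L = 7; count equal: E = 1; n = 12.
Percentile rank = 100·(7 + 0.5·1)/12 = 100·7.5/12 = 62.5.

62.5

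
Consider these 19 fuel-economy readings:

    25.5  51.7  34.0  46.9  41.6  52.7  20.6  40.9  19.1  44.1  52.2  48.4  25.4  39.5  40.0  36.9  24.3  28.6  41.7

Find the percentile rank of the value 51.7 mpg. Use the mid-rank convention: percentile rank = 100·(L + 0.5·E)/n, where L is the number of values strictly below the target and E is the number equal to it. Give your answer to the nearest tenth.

Sorted: 19.1, 20.6, 24.3, 25.4, 25.5, 28.6, 34.0, 36.9, 39.5, 40.0, 40.9, 41.6, 41.7, 44.1, 46.9, 48.4, 51.7, 52.2, 52.7.
Count below 51.7: L = 16; count equal: E = 1; n = 19.
Percentile rank = 100·(16 + 0.5·1)/19 = 100·16.5/19 = 86.84.

86.8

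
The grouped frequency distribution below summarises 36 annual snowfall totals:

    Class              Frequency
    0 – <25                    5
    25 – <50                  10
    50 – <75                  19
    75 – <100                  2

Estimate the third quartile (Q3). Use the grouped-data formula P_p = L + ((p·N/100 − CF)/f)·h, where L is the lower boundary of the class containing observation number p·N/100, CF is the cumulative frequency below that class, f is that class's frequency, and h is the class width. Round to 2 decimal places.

65.79

N = 36; target position k = 75/100 · 36 = 27.
Cumulative frequencies: 5, 15, 34, 36.
Observation 27 falls in the class 50 – <75.
L = 50, CF = 15, f = 19, h = 25.
P75 = 50 + ((27 − 15)/19)·25 = 50 + 15.7895 = 65.7895.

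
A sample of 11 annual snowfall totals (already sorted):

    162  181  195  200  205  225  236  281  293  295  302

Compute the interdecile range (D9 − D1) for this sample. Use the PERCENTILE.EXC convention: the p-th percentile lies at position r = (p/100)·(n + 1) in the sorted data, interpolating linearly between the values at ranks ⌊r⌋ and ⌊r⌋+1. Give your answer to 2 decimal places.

n = 11.
P10: r = 1.2; ranks 1–2 are 162, 181; interpolating gives 165.8.
P90: r = 10.8; ranks 10–11 are 295, 302; interpolating gives 300.6.
Difference: 300.6 − 165.8 = 134.8.

134.80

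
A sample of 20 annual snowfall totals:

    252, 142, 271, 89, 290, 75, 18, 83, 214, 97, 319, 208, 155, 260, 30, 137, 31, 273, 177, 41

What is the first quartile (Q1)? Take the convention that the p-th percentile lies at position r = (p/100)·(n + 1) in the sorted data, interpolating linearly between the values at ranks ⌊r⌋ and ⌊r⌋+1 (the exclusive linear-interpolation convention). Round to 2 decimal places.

Sorted: 18, 30, 31, 41, 75, 83, 89, 97, 137, 142, 155, 177, 208, 214, 252, 260, 271, 273, 290, 319.
n = 20.
r = (25/100)·(20 + 1) = 5.25.
Rank 5 is 75 and rank 6 is 83.
Interpolate: 75 + 0.25·(83 − 75) = 75 + 0.25·8 = 77.

77.00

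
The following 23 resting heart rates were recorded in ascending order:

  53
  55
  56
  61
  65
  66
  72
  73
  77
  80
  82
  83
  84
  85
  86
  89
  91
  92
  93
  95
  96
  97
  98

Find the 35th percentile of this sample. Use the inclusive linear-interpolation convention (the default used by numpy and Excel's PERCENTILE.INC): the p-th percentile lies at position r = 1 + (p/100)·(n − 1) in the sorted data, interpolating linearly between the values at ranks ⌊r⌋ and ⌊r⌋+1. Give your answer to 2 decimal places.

n = 23.
r = 1 + (35/100)·(23 − 1) = 1 + 7.7 = 8.7.
Rank 8 is 73 and rank 9 is 77.
Interpolate: 73 + 0.7·(77 − 73) = 73 + 0.7·4 = 75.8.

75.80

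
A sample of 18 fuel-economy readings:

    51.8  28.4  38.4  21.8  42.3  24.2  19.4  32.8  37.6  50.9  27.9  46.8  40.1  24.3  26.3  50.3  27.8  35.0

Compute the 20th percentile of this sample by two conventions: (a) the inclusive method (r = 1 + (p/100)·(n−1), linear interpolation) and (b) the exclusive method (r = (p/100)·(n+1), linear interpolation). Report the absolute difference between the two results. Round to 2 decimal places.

Sorted: 19.4, 21.8, 24.2, 24.3, 26.3, 27.8, 27.9, 28.4, 32.8, 35.0, 37.6, 38.4, 40.1, 42.3, 46.8, 50.3, 50.9, 51.8.
n = 18.
(a) r = 4.4; between ranks 4 (24.3) and 5 (26.3): 25.1.
(b) r = 3.8; between ranks 3 (24.2) and 4 (24.3): 24.28.
|25.1 − 24.28| = 0.82.

0.82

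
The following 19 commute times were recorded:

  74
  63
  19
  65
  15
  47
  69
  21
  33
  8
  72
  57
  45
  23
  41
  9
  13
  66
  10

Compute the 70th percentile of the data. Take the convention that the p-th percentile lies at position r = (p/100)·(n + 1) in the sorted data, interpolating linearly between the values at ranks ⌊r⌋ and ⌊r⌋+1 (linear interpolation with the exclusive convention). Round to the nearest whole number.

63

Sorted: 8, 9, 10, 13, 15, 19, 21, 23, 33, 41, 45, 47, 57, 63, 65, 66, 69, 72, 74.
n = 19.
r = (70/100)·(19 + 1) = 14.
r is an integer, so P70 is the value at rank 14: 63.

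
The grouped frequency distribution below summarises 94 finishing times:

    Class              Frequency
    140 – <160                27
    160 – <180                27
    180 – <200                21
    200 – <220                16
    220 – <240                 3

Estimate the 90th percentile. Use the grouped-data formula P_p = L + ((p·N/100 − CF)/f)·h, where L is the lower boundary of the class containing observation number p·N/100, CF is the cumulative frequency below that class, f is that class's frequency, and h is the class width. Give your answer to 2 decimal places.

212.00

N = 94; target position k = 90/100 · 94 = 84.6.
Cumulative frequencies: 27, 54, 75, 91, 94.
Observation 84.6 falls in the class 200 – <220.
L = 200, CF = 75, f = 16, h = 20.
P90 = 200 + ((84.6 − 75)/16)·20 = 200 + 12 = 212.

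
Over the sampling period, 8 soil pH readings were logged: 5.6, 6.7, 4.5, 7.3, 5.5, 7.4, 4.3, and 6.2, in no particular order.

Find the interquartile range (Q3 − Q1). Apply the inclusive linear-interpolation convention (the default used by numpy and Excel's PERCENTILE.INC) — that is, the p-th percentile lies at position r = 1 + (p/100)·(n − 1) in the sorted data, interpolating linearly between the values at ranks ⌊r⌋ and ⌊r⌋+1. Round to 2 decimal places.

Sorted: 4.3, 4.5, 5.5, 5.6, 6.2, 6.7, 7.3, 7.4.
n = 8.
P25: r = 2.75; ranks 2–3 are 4.5, 5.5; interpolating gives 5.25.
P75: r = 6.25; ranks 6–7 are 6.7, 7.3; interpolating gives 6.85.
Difference: 6.85 − 5.25 = 1.6.

1.60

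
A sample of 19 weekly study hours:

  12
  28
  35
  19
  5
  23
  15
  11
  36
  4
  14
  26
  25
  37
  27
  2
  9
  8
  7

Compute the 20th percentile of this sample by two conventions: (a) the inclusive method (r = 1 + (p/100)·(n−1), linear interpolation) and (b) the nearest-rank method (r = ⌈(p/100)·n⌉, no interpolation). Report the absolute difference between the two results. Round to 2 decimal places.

Sorted: 2, 4, 5, 7, 8, 9, 11, 12, 14, 15, 19, 23, 25, 26, 27, 28, 35, 36, 37.
n = 19.
(a) r = 4.6; between ranks 4 (7) and 5 (8): 7.6.
(b) the nearest-rank method: rank 4 → 7.
|7.6 − 7| = 0.6.

0.60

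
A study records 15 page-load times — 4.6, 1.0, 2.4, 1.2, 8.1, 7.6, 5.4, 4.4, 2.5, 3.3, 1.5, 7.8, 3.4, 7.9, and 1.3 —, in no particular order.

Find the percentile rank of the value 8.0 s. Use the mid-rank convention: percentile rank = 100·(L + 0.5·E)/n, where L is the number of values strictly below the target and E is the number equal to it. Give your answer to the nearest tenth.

Sorted: 1.0, 1.2, 1.3, 1.5, 2.4, 2.5, 3.3, 3.4, 4.4, 4.6, 5.4, 7.6, 7.8, 7.9, 8.1.
Count below 8.0: L = 14; count equal: E = 0; n = 15.
Percentile rank = 100·(14 + 0.5·0)/15 = 100·14/15 = 93.33.

93.3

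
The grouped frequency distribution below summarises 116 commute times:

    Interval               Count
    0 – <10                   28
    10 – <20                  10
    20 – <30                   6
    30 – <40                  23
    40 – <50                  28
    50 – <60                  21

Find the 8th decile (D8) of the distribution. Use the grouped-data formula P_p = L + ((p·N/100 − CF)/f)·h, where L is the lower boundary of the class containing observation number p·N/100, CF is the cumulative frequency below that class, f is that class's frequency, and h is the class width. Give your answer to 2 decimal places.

N = 116; target position k = 80/100 · 116 = 92.8.
Cumulative frequencies: 28, 38, 44, 67, 95, 116.
Observation 92.8 falls in the class 40 – <50.
L = 40, CF = 67, f = 28, h = 10.
P80 = 40 + ((92.8 − 67)/28)·10 = 40 + 9.21429 = 49.2143.

49.21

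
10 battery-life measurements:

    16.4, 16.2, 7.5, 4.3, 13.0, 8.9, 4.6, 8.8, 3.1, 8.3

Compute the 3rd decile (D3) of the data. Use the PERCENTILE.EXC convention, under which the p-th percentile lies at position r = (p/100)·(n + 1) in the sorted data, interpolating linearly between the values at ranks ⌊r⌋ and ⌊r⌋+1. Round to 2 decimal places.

5.47

Sorted: 3.1, 4.3, 4.6, 7.5, 8.3, 8.8, 8.9, 13.0, 16.2, 16.4.
n = 10.
r = (30/100)·(10 + 1) = 3.3.
Rank 3 is 4.6 and rank 4 is 7.5.
Interpolate: 4.6 + 0.3·(7.5 − 4.6) = 4.6 + 0.3·2.9 = 5.47.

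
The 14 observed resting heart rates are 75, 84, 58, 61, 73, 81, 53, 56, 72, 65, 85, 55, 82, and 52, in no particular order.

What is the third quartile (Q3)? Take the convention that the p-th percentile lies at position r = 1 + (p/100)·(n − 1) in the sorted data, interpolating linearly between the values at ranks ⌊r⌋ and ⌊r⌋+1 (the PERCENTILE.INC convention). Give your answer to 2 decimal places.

79.50

Sorted: 52, 53, 55, 56, 58, 61, 65, 72, 73, 75, 81, 82, 84, 85.
n = 14.
r = 1 + (75/100)·(14 − 1) = 1 + 9.75 = 10.75.
Rank 10 is 75 and rank 11 is 81.
Interpolate: 75 + 0.75·(81 − 75) = 75 + 0.75·6 = 79.5.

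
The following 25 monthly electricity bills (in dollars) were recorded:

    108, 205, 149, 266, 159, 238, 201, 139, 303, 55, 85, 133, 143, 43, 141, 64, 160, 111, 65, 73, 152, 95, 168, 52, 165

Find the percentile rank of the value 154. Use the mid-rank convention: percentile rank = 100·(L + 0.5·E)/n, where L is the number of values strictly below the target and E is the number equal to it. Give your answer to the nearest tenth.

Sorted: 43, 52, 55, 64, 65, 73, 85, 95, 108, 111, 133, 139, 141, 143, 149, 152, 159, 160, 165, 168, 201, 205, 238, 266, 303.
Count below 154: L = 16; count equal: E = 0; n = 25.
Percentile rank = 100·(16 + 0.5·0)/25 = 100·16/25 = 64.

64.0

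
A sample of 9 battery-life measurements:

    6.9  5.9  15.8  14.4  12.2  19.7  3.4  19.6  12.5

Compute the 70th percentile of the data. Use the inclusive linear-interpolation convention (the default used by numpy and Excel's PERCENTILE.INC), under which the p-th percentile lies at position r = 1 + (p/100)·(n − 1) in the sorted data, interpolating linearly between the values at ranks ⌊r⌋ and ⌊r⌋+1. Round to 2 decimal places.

Sorted: 3.4, 5.9, 6.9, 12.2, 12.5, 14.4, 15.8, 19.6, 19.7.
n = 9.
r = 1 + (70/100)·(9 − 1) = 1 + 5.6 = 6.6.
Rank 6 is 14.4 and rank 7 is 15.8.
Interpolate: 14.4 + 0.6·(15.8 − 14.4) = 14.4 + 0.6·1.4 = 15.24.

15.24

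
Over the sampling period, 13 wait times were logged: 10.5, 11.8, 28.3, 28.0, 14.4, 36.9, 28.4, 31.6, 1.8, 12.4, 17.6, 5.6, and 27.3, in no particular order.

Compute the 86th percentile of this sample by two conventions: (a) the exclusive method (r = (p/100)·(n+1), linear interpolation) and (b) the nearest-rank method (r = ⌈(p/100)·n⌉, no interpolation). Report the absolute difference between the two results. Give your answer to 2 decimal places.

Sorted: 1.8, 5.6, 10.5, 11.8, 12.4, 14.4, 17.6, 27.3, 28.0, 28.3, 28.4, 31.6, 36.9.
n = 13.
(a) r = 12.04; between ranks 12 (31.6) and 13 (36.9): 31.812.
(b) the nearest-rank method: rank 12 → 31.6.
|31.812 − 31.6| = 0.212.

0.21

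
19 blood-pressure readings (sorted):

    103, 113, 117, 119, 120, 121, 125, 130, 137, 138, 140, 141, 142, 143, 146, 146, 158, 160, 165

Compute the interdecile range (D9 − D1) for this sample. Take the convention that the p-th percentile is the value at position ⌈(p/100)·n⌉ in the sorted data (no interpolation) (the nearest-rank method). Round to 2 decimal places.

n = 19.
P10: rank ⌈10/100·19⌉ = 2 → 113.
P90: rank ⌈90/100·19⌉ = 18 → 160.
Difference: 160 − 113 = 47.

47.00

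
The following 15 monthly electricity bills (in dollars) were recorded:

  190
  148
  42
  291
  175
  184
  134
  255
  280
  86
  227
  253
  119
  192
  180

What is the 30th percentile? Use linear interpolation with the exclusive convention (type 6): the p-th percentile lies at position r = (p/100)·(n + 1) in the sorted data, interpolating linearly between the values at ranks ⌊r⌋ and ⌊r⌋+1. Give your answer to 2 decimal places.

Sorted: 42, 86, 119, 134, 148, 175, 180, 184, 190, 192, 227, 253, 255, 280, 291.
n = 15.
r = (30/100)·(15 + 1) = 4.8.
Rank 4 is 134 and rank 5 is 148.
Interpolate: 134 + 0.8·(148 − 134) = 134 + 0.8·14 = 145.2.

145.20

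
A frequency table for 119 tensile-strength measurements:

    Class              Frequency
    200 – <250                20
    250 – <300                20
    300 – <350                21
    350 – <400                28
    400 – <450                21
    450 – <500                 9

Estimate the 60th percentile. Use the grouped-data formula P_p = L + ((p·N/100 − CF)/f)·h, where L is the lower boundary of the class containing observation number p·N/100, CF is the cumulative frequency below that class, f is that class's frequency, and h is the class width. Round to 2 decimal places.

N = 119; target position k = 60/100 · 119 = 71.4.
Cumulative frequencies: 20, 40, 61, 89, 110, 119.
Observation 71.4 falls in the class 350 – <400.
L = 350, CF = 61, f = 28, h = 50.
P60 = 350 + ((71.4 − 61)/28)·50 = 350 + 18.5714 = 368.571.

368.57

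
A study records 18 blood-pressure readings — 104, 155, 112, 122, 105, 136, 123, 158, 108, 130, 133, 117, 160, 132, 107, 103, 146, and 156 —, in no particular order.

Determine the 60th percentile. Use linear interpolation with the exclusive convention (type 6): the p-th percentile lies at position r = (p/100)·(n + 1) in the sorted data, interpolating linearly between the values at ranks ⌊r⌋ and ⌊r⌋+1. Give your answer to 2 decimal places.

Sorted: 103, 104, 105, 107, 108, 112, 117, 122, 123, 130, 132, 133, 136, 146, 155, 156, 158, 160.
n = 18.
r = (60/100)·(18 + 1) = 11.4.
Rank 11 is 132 and rank 12 is 133.
Interpolate: 132 + 0.4·(133 − 132) = 132 + 0.4·1 = 132.4.

132.40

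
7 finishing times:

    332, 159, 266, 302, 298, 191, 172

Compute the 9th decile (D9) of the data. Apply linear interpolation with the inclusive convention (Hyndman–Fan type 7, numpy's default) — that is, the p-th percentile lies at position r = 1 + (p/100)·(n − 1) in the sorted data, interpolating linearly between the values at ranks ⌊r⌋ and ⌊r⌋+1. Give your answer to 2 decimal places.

314.00

Sorted: 159, 172, 191, 266, 298, 302, 332.
n = 7.
r = 1 + (90/100)·(7 − 1) = 1 + 5.4 = 6.4.
Rank 6 is 302 and rank 7 is 332.
Interpolate: 302 + 0.4·(332 − 302) = 302 + 0.4·30 = 314.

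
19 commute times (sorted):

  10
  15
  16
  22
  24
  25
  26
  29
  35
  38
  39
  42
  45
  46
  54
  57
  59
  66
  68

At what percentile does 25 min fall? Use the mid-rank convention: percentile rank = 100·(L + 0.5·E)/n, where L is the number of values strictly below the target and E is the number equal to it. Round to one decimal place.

Count below 25: L = 5; count equal: E = 1; n = 19.
Percentile rank = 100·(5 + 0.5·1)/19 = 100·5.5/19 = 28.95.

28.9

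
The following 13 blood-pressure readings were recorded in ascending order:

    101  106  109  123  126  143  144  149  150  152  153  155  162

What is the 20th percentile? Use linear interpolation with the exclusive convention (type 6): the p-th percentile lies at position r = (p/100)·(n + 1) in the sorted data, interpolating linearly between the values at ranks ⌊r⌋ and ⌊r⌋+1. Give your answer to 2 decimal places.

n = 13.
r = (20/100)·(13 + 1) = 2.8.
Rank 2 is 106 and rank 3 is 109.
Interpolate: 106 + 0.8·(109 − 106) = 106 + 0.8·3 = 108.4.

108.40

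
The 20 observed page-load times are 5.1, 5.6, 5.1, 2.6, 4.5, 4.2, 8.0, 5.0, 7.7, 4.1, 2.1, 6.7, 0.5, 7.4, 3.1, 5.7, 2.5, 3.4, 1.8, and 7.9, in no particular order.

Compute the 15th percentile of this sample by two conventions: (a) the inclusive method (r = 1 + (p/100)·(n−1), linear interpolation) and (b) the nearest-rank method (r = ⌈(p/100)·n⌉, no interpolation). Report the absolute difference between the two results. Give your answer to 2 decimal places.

Sorted: 0.5, 1.8, 2.1, 2.5, 2.6, 3.1, 3.4, 4.1, 4.2, 4.5, 5.0, 5.1, 5.1, 5.6, 5.7, 6.7, 7.4, 7.7, 7.9, 8.0.
n = 20.
(a) r = 3.85; between ranks 3 (2.1) and 4 (2.5): 2.44.
(b) the nearest-rank method: rank 3 → 2.1.
|2.44 − 2.1| = 0.34.

0.34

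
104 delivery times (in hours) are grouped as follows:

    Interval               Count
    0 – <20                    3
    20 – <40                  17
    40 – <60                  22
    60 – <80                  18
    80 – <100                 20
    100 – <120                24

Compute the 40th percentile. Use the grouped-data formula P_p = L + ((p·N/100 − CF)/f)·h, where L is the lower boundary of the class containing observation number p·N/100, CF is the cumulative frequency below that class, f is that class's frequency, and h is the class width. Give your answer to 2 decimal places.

N = 104; target position k = 40/100 · 104 = 41.6.
Cumulative frequencies: 3, 20, 42, 60, 80, 104.
Observation 41.6 falls in the class 40 – <60.
L = 40, CF = 20, f = 22, h = 20.
P40 = 40 + ((41.6 − 20)/22)·20 = 40 + 19.6364 = 59.6364.

59.64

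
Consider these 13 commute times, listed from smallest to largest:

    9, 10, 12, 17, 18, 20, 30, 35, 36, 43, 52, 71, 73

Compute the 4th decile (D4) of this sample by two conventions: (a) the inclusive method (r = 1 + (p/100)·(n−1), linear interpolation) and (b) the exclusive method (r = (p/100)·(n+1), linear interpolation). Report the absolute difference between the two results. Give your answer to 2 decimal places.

0.40

n = 13.
(a) r = 5.8; between ranks 5 (18) and 6 (20): 19.6.
(b) r = 5.6; between ranks 5 (18) and 6 (20): 19.2.
|19.6 − 19.2| = 0.4.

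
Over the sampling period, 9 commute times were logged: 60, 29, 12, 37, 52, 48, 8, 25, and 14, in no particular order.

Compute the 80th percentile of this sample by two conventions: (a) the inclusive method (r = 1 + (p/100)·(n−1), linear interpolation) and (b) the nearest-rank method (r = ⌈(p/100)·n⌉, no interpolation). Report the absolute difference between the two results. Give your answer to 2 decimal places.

2.40

Sorted: 8, 12, 14, 25, 29, 37, 48, 52, 60.
n = 9.
(a) r = 7.4; between ranks 7 (48) and 8 (52): 49.6.
(b) the nearest-rank method: rank 8 → 52.
|49.6 − 52| = 2.4.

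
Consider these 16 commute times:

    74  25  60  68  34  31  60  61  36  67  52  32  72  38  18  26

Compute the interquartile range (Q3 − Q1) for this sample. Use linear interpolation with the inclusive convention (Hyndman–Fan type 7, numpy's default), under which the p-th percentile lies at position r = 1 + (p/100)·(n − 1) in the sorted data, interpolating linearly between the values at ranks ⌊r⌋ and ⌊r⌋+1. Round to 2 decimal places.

Sorted: 18, 25, 26, 31, 32, 34, 36, 38, 52, 60, 60, 61, 67, 68, 72, 74.
n = 16.
P25: r = 4.75; ranks 4–5 are 31, 32; interpolating gives 31.75.
P75: r = 12.25; ranks 12–13 are 61, 67; interpolating gives 62.5.
Difference: 62.5 − 31.75 = 30.75.

30.75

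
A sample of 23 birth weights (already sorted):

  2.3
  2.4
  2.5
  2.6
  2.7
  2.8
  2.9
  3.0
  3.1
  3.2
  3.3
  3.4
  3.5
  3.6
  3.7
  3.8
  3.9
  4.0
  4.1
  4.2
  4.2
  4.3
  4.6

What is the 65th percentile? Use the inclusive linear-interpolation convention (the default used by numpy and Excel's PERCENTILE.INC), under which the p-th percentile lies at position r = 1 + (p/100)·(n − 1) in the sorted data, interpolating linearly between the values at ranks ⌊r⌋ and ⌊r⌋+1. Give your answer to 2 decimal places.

3.73

n = 23.
r = 1 + (65/100)·(23 − 1) = 1 + 14.3 = 15.3.
Rank 15 is 3.7 and rank 16 is 3.8.
Interpolate: 3.7 + 0.3·(3.8 − 3.7) = 3.7 + 0.3·0.1 = 3.73.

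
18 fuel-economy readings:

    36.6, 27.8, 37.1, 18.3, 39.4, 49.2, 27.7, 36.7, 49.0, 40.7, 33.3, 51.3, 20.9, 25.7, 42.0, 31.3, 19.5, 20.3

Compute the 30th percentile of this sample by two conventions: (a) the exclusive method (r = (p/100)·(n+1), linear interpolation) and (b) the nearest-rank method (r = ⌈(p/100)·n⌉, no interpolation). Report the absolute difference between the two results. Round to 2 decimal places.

Sorted: 18.3, 19.5, 20.3, 20.9, 25.7, 27.7, 27.8, 31.3, 33.3, 36.6, 36.7, 37.1, 39.4, 40.7, 42.0, 49.0, 49.2, 51.3.
n = 18.
(a) r = 5.7; between ranks 5 (25.7) and 6 (27.7): 27.1.
(b) the nearest-rank method: rank 6 → 27.7.
|27.1 − 27.7| = 0.6.

0.60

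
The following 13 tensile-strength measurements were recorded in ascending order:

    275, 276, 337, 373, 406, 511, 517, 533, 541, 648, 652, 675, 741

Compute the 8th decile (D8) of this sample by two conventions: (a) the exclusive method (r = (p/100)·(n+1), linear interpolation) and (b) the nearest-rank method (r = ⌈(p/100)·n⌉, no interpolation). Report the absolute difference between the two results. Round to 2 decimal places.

n = 13.
(a) r = 11.2; between ranks 11 (652) and 12 (675): 656.6.
(b) the nearest-rank method: rank 11 → 652.
|656.6 − 652| = 4.6.

4.60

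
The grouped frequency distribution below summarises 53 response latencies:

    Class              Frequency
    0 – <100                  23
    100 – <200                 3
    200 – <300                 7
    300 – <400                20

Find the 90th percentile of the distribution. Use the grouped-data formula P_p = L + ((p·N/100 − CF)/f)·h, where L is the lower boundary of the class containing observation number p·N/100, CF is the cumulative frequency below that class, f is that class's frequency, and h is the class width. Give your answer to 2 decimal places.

N = 53; target position k = 90/100 · 53 = 47.7.
Cumulative frequencies: 23, 26, 33, 53.
Observation 47.7 falls in the class 300 – <400.
L = 300, CF = 33, f = 20, h = 100.
P90 = 300 + ((47.7 − 33)/20)·100 = 300 + 73.5 = 373.5.

373.50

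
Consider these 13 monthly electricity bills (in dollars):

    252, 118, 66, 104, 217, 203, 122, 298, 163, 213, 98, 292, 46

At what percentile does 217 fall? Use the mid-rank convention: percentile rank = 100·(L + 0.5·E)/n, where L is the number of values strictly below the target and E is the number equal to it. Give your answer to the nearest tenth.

73.1

Sorted: 46, 66, 98, 104, 118, 122, 163, 203, 213, 217, 252, 292, 298.
Count below 217: L = 9; count equal: E = 1; n = 13.
Percentile rank = 100·(9 + 0.5·1)/13 = 100·9.5/13 = 73.08.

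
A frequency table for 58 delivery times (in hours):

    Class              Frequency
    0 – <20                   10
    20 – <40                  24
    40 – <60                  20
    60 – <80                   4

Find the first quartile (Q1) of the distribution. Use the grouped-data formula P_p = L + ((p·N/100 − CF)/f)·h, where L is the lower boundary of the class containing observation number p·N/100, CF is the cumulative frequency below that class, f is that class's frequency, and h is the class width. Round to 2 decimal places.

23.75

N = 58; target position k = 25/100 · 58 = 14.5.
Cumulative frequencies: 10, 34, 54, 58.
Observation 14.5 falls in the class 20 – <40.
L = 20, CF = 10, f = 24, h = 20.
P25 = 20 + ((14.5 − 10)/24)·20 = 20 + 3.75 = 23.75.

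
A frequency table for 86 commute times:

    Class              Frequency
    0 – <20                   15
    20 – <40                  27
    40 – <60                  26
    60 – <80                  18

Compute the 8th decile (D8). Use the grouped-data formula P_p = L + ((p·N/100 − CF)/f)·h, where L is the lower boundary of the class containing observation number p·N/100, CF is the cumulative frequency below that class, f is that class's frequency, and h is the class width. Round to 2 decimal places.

60.89

N = 86; target position k = 80/100 · 86 = 68.8.
Cumulative frequencies: 15, 42, 68, 86.
Observation 68.8 falls in the class 60 – <80.
L = 60, CF = 68, f = 18, h = 20.
P80 = 60 + ((68.8 − 68)/18)·20 = 60 + 0.888889 = 60.8889.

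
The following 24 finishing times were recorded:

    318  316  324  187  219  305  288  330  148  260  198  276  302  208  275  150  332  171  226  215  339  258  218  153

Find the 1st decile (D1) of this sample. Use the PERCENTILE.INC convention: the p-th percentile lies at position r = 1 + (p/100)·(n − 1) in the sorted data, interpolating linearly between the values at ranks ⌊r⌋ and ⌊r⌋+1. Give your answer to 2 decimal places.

Sorted: 148, 150, 153, 171, 187, 198, 208, 215, 218, 219, 226, 258, 260, 275, 276, 288, 302, 305, 316, 318, 324, 330, 332, 339.
n = 24.
r = 1 + (10/100)·(24 − 1) = 1 + 2.3 = 3.3.
Rank 3 is 153 and rank 4 is 171.
Interpolate: 153 + 0.3·(171 − 153) = 153 + 0.3·18 = 158.4.

158.40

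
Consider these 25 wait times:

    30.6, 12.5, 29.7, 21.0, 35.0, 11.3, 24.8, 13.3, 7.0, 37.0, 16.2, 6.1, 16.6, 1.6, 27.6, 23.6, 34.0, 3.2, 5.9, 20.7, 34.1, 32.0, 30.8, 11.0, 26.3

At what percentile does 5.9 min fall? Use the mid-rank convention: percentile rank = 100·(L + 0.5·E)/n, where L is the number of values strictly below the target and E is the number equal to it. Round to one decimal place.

Sorted: 1.6, 3.2, 5.9, 6.1, 7.0, 11.0, 11.3, 12.5, 13.3, 16.2, 16.6, 20.7, 21.0, 23.6, 24.8, 26.3, 27.6, 29.7, 30.6, 30.8, 32.0, 34.0, 34.1, 35.0, 37.0.
Count below 5.9: L = 2; count equal: E = 1; n = 25.
Percentile rank = 100·(2 + 0.5·1)/25 = 100·2.5/25 = 10.

10.0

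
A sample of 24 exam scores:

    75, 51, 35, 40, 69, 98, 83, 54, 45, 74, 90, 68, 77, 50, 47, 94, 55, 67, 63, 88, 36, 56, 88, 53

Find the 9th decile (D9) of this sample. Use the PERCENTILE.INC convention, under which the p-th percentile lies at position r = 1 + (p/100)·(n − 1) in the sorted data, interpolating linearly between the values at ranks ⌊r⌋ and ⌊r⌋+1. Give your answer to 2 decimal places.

89.40

Sorted: 35, 36, 40, 45, 47, 50, 51, 53, 54, 55, 56, 63, 67, 68, 69, 74, 75, 77, 83, 88, 88, 90, 94, 98.
n = 24.
r = 1 + (90/100)·(24 − 1) = 1 + 20.7 = 21.7.
Rank 21 is 88 and rank 22 is 90.
Interpolate: 88 + 0.7·(90 − 88) = 88 + 0.7·2 = 89.4.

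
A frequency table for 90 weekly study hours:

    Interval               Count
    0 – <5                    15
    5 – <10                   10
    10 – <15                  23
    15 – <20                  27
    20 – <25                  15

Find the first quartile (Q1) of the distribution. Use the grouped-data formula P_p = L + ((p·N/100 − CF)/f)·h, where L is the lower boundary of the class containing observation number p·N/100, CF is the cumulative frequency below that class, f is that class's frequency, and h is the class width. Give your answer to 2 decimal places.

8.75

N = 90; target position k = 25/100 · 90 = 22.5.
Cumulative frequencies: 15, 25, 48, 75, 90.
Observation 22.5 falls in the class 5 – <10.
L = 5, CF = 15, f = 10, h = 5.
P25 = 5 + ((22.5 − 15)/10)·5 = 5 + 3.75 = 8.75.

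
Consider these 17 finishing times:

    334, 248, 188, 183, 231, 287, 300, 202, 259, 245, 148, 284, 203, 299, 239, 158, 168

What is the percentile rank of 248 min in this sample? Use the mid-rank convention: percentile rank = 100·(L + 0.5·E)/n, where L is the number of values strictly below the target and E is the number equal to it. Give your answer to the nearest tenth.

61.8

Sorted: 148, 158, 168, 183, 188, 202, 203, 231, 239, 245, 248, 259, 284, 287, 299, 300, 334.
Count below 248: L = 10; count equal: E = 1; n = 17.
Percentile rank = 100·(10 + 0.5·1)/17 = 100·10.5/17 = 61.76.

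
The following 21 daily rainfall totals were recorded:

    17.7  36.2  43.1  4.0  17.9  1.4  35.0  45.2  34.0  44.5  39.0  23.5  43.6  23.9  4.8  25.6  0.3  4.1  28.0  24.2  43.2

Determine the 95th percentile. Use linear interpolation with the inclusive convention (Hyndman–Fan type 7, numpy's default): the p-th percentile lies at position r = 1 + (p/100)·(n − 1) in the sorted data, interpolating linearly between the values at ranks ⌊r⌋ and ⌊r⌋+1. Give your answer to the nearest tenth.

Sorted: 0.3, 1.4, 4.0, 4.1, 4.8, 17.7, 17.9, 23.5, 23.9, 24.2, 25.6, 28.0, 34.0, 35.0, 36.2, 39.0, 43.1, 43.2, 43.6, 44.5, 45.2.
n = 21.
r = 1 + (95/100)·(21 − 1) = 1 + 19 = 20.
r is an integer, so P95 is the value at rank 20: 44.5.

44.5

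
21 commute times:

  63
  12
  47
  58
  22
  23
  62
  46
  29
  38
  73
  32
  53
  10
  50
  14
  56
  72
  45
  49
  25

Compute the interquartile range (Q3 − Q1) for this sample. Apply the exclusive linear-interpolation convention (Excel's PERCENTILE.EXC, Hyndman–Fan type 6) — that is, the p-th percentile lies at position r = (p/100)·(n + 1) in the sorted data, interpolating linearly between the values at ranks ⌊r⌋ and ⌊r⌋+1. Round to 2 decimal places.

Sorted: 10, 12, 14, 22, 23, 25, 29, 32, 38, 45, 46, 47, 49, 50, 53, 56, 58, 62, 63, 72, 73.
n = 21.
P25: r = 5.5; ranks 5–6 are 23, 25; interpolating gives 24.
P75: r = 16.5; ranks 16–17 are 56, 58; interpolating gives 57.
Difference: 57 − 24 = 33.

33.00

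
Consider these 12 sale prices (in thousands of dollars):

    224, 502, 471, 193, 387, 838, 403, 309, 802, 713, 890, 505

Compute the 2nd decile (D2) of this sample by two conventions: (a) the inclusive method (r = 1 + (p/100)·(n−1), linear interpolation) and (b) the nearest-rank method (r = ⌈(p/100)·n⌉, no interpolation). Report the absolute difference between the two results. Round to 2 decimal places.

15.60

Sorted: 193, 224, 309, 387, 403, 471, 502, 505, 713, 802, 838, 890.
n = 12.
(a) r = 3.2; between ranks 3 (309) and 4 (387): 324.6.
(b) the nearest-rank method: rank 3 → 309.
|324.6 − 309| = 15.6.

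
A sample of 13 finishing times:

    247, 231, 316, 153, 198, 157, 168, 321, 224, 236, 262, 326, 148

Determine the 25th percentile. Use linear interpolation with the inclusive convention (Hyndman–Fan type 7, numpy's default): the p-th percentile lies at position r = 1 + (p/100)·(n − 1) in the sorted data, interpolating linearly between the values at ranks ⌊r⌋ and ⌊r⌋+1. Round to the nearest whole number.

Sorted: 148, 153, 157, 168, 198, 224, 231, 236, 247, 262, 316, 321, 326.
n = 13.
r = 1 + (25/100)·(13 − 1) = 1 + 3 = 4.
r is an integer, so P25 is the value at rank 4: 168.

168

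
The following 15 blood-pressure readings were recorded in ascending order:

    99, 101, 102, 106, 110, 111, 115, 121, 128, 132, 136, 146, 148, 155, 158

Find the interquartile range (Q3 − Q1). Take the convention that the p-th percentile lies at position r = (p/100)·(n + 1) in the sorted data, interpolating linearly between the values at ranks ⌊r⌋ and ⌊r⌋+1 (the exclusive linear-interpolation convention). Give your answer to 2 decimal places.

n = 15.
P25: r = 4 (integer) → 106.
P75: r = 12 (integer) → 146.
Difference: 146 − 106 = 40.

40.00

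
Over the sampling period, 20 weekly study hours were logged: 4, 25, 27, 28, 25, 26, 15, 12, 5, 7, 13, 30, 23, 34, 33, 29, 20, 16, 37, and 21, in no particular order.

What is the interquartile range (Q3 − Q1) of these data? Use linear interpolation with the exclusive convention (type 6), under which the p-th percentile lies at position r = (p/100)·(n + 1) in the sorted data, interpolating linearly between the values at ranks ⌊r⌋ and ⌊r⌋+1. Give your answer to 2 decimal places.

Sorted: 4, 5, 7, 12, 13, 15, 16, 20, 21, 23, 25, 25, 26, 27, 28, 29, 30, 33, 34, 37.
n = 20.
P25: r = 5.25; ranks 5–6 are 13, 15; interpolating gives 13.5.
P75: r = 15.75; ranks 15–16 are 28, 29; interpolating gives 28.75.
Difference: 28.75 − 13.5 = 15.25.

15.25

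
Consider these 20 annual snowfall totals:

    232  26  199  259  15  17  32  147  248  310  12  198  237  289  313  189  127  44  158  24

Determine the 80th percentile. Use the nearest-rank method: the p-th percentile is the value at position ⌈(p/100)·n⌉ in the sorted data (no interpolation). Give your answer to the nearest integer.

248

Sorted: 12, 15, 17, 24, 26, 32, 44, 127, 147, 158, 189, 198, 199, 232, 237, 248, 259, 289, 310, 313.
n = 20.
Position = ⌈80/100 · 20⌉ = ⌈16⌉ = 16.
The value at rank 16 is 248.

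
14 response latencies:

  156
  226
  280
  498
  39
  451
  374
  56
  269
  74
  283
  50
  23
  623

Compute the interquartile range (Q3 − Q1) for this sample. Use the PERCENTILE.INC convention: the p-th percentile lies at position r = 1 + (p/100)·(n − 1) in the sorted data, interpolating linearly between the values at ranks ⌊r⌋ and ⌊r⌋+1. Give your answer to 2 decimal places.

Sorted: 23, 39, 50, 56, 74, 156, 226, 269, 280, 283, 374, 451, 498, 623.
n = 14.
P25: r = 4.25; ranks 4–5 are 56, 74; interpolating gives 60.5.
P75: r = 10.75; ranks 10–11 are 283, 374; interpolating gives 351.25.
Difference: 351.25 − 60.5 = 290.75.

290.75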